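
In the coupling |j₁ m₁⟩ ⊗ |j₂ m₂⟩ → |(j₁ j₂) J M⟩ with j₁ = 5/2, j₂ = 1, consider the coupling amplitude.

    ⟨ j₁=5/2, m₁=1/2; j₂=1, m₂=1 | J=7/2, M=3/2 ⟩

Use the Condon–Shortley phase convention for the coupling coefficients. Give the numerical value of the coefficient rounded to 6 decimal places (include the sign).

triangle: 0!*5!*2!/8! = 240/40320
(j±m)!: 3!*2!*2!*0!*5!*2! = 5760
prefactor² = (2J+1)*Δ*N² = 1920/7
  k=0: +1/(0!*0!*2!*2!*3!*0!) = 1/24
Σ = 1/24  ⇒  CG² = 1920/7*(1/24)² = 10/21
CG = +√(10/21) = +0.690066

+√(10/21) ≈ +0.690066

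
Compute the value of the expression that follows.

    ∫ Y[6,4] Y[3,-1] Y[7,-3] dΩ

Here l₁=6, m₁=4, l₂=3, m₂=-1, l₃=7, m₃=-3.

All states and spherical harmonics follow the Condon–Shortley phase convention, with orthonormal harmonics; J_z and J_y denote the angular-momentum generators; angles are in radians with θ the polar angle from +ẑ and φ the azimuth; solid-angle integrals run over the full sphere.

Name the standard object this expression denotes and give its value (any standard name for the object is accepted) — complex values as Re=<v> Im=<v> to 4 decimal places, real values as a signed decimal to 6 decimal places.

Gaunt coefficient, +0.163772

This is a Gaunt coefficient — the integral of a triple product of spherical harmonics over the sphere.
Rules hold: Σm=0, L=16 even, 3≤7≤9.
N = 13·7·15 = 1365
Δ = 2!·10!·4!/17! = 1/2042040
Racah Σ t=0..2: t=0:+1/207360 t=1:−1/57600 t=2:+1/207360 = -1/129600
⇒ 3j(6 3 7; 0 0 0)² = 168/12155, sgn +1
Racah Σ t=0..2: t=0:+1/645120 t=1:−1/2177280 t=2:+1/174182400 = 191/174182400
⇒ 3j(6 3 7; 4 -1 -3)² = 36481/2042040, sgn +1
4πI² = N·(3j₀)²·(3jₘ)² = 766101/2272985
I = +1·√(0.337046/4π) = 0.16377205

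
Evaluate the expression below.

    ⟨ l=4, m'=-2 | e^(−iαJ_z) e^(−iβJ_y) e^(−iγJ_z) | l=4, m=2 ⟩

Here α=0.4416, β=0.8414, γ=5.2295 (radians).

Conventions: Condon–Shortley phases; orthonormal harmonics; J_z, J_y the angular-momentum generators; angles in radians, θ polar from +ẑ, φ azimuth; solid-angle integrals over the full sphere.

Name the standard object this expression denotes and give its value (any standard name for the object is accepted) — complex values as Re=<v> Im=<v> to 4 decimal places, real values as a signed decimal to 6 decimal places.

Wigner D-matrix element, Re=-0.2413 Im=0.0367

This is a Wigner D-matrix element — the rotation-matrix element ⟨l m'| R(α,β,γ) |l m⟩ in the angular-momentum basis.
D^4_{-2,2}(0.4416,0.8414,5.2295) = e^{-i·-2·0.4416}·d^4_{-2,2}(0.8414)·e^{-i·2·5.2295}. Compute d first:
With c≡cos(β/2)=0.912803 and s≡sin(β/2)=0.408400, N=[2·720·720·2]^{1/2}=1440.000000
k: max(0,(2)−(-2))=4 … min(4+(2),4−(-2))=6
  k=4: (−1)^0·1440.0000/(96)·0.9128^4·0.4084^4 = +0.289695
  k=5: (−1)^1·1440.0000/(120)·0.9128^2·0.4084^6 = -0.046392
  k=6: (−1)^2·1440.0000/(1440)·0.9128^0·0.4084^8 = +0.000774
d^4_{-2,2}(0.8414) = +0.289695 -0.046392 +0.000774 = +0.244076
D = (+0.634682+0.772774i)·(+0.244076)·(-0.511195+0.859465i) = -0.241298+0.036721i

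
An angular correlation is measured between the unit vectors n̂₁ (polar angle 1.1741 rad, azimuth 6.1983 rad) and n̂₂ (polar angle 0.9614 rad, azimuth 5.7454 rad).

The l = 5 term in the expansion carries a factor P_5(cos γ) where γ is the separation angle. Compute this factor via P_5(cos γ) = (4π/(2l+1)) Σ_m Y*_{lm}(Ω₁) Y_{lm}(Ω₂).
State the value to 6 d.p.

Term-by-term m-sum for l=5 (normalisation 4π/11 = 1.142397):
  m=-5: Y*=+0.282327-0.127581i  Y=-0.154736+0.075255i  product -0.034085+0.040988i
  m=-4: Y*=+0.386978-0.136689i  Y=-0.208253+0.317622i  product -0.037174+0.151379i
  m=-3: Y*=+0.090250-0.023493i  Y=-0.015813+0.371315i  product +0.007296+0.033883i
  m=-2: Y*=-0.303158+0.051967i  Y=-0.005322-0.009853i  product +0.002125+0.002710i
  m=-1: Y*=-0.183077+0.015578i  Y=-0.300588-0.179278i  product +0.057824+0.028139i
  m=+0: Y*=+0.269045-0.000000i  Y=-0.078388+0.000000i  product -0.021090+0.000000i
  m=+1: Y*=+0.183077+0.015578i  Y=+0.300588-0.179278i  product +0.057824-0.028139i
  m=+2: Y*=-0.303158-0.051967i  Y=-0.005322+0.009853i  product +0.002125-0.002710i
  m=+3: Y*=-0.090250-0.023493i  Y=+0.015813+0.371315i  product +0.007296-0.033883i
  m=+4: Y*=+0.386978+0.136689i  Y=-0.208253-0.317622i  product -0.037174-0.151379i
  m=+5: Y*=-0.282327-0.127581i  Y=+0.154736+0.075255i  product -0.034085-0.040988i
Σ over m = -0.029117-0.000000i; ×(4π/11) → -0.033264-0.000000i. Real part: -0.033264

-0.033264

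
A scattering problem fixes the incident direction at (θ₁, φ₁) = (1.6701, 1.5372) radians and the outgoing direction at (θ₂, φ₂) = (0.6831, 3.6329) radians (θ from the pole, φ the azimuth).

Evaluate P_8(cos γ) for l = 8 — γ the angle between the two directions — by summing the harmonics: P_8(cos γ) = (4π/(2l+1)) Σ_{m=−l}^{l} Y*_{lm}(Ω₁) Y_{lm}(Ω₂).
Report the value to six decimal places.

-0.273503

Term-by-term m-sum for l=8 (normalisation 4π/17 = 0.739198):
  m=-8: (0.47767 - 0.13157j) × (-0.00915 + 0.00921j) = -0.00316 + 0.00561j  (running Σ = -0.00316 + 0.00561j)
  m=-7: (0.04601 + 0.19202j) × (0.06103 - 0.01872j) = 0.00640 + 0.01086j  (running Σ = 0.00324 + 0.01646j)
  m=-6: (0.30524 - 0.06238j) × (-0.18743 - 0.03678j) = -0.05951 + 0.00047j  (running Σ = -0.05626 + 0.01693j)
  m=-5: (0.03751 + 0.22120j) × (0.29477 + 0.24084j) = -0.04222 + 0.07424j  (running Σ = -0.09848 + 0.09117j)
  m=-4: (0.24675 - 0.03336j) × (-0.18330 - 0.44036j) = -0.05992 - 0.10254j  (running Σ = -0.15840 - 0.01138j)
  m=-3: (0.02359 + 0.23329j) × (-0.02427 + 0.24979j) = -0.05885 + 0.00023j  (running Σ = -0.21725 - 0.01115j)
  m=-2: (0.21966 - 0.01478j) × (-0.12596 + 0.18887j) = -0.02488 + 0.04335j  (running Σ = -0.24213 + 0.03220j)
  m=-1: (0.00800 + 0.23804j) × (0.33246 - 0.17789j) = 0.04500 + 0.07772j  (running Σ = -0.19712 + 0.10992j)
  m=0: (0.21148 + 0.00000j) × (0.11464 + 0.00000j) = 0.02424 + 0.00000j  (running Σ = -0.17288 + 0.10992j)
  m=1: (-0.00800 + 0.23804j) × (-0.33246 - 0.17789j) = 0.04500 - 0.07772j  (running Σ = -0.12787 + 0.03220j)
  m=2: (0.21966 + 0.01478j) × (-0.12596 - 0.18887j) = -0.02488 - 0.04335j  (running Σ = -0.15275 - 0.01115j)
  m=3: (-0.02359 + 0.23329j) × (0.02427 + 0.24979j) = -0.05885 - 0.00023j  (running Σ = -0.21160 - 0.01138j)
  m=4: (0.24675 + 0.03336j) × (-0.18330 + 0.44036j) = -0.05992 + 0.10254j  (running Σ = -0.27152 + 0.09117j)
  m=5: (-0.03751 + 0.22120j) × (-0.29477 + 0.24084j) = -0.04222 - 0.07424j  (running Σ = -0.31373 + 0.01693j)
  m=6: (0.30524 + 0.06238j) × (-0.18743 + 0.03678j) = -0.05951 - 0.00047j  (running Σ = -0.37324 + 0.01646j)
  m=7: (-0.04601 + 0.19202j) × (-0.06103 - 0.01872j) = 0.00640 - 0.01086j  (running Σ = -0.36684 + 0.00561j)
  m=8: (0.47767 + 0.13157j) × (-0.00915 - 0.00921j) = -0.00316 - 0.00561j  (running Σ = -0.37000 + 0.00000j)
Total Σ_m = -0.37000 + 0.00000j. Multiply by 0.739198: -0.27350 + 0.00000j. P_8(cos γ) = -0.273503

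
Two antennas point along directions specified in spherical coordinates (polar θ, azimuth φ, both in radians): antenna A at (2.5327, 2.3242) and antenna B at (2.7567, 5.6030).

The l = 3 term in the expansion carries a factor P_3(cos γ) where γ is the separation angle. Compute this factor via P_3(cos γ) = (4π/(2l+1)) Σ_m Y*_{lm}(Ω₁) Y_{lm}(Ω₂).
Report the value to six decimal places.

Summing Y*_{l m}(θ₁,φ₁)·Y_{l m}(θ₂,φ₂) over m ∈ [−3, 3]; prefactor 4π/(2·3+1) = 1.795196:
  [-3]  conj(Y_{3,-3})(Ω₁) = +0.060238+0.049657i ; Y_{3,-3}(Ω₂) = -0.009996+0.019691i ; Δ = -0.001580+0.000690i
  [-2]  conj(Y_{3,-2})(Ω₁) = +0.017537+0.273684i ; Y_{3,-2}(Ω₂) = -0.027891-0.130584i ; Δ = +0.035249-0.009923i
  [-1]  conj(Y_{3,-1})(Ω₁) = -0.298986+0.318757i ; Y_{3,-1}(Ω₂) = +0.310856+0.251472i ; Δ = -0.173100+0.023901i
  [+0]  conj(Y_{3,0})(Ω₁) = -0.111519-0.000000i ; Y_{3,0}(Ω₂) = -0.447959+0.000000i ; Δ = +0.049956+0.000000i
  [+1]  conj(Y_{3,1})(Ω₁) = +0.298986+0.318757i ; Y_{3,1}(Ω₂) = -0.310856+0.251472i ; Δ = -0.173100-0.023901i
  [+2]  conj(Y_{3,2})(Ω₁) = +0.017537-0.273684i ; Y_{3,2}(Ω₂) = -0.027891+0.130584i ; Δ = +0.035249+0.009923i
  [+3]  conj(Y_{3,3})(Ω₁) = -0.060238+0.049657i ; Y_{3,3}(Ω₂) = +0.009996+0.019691i ; Δ = -0.001580-0.000690i
Accumulated sum -0.228905+0.000000i; after 4π/(2l+1) scaling, -0.410929+0.000000i ⇒ P_3 = -0.410929

-0.410929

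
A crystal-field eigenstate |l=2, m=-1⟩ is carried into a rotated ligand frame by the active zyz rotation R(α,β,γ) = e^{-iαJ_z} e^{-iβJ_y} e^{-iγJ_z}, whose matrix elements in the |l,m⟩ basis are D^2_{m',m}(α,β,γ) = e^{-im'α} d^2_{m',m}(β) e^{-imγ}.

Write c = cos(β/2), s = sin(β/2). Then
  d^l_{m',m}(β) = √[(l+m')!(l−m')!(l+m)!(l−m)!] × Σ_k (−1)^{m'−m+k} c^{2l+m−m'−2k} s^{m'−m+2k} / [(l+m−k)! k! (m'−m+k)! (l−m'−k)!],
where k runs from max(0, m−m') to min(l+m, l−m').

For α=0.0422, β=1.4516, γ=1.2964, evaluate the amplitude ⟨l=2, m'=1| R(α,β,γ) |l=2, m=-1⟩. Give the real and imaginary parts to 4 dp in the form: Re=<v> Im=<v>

Re=0.1698 Im=0.5182

First d^2_{1,-1}(β=1.4516), then the phase factors e^{-i(1)α} and e^{-i(-1)γ}:
c=cos(1.451600/2)=0.747969, s=sin(1.451600/2)=0.663734; N=√[6·1·1·6]=6.000000
k: max(0,(-1)−(1))=0 … min(2+(-1),2−(1))=1
  k=0: (−1)^2·6.0000/(2)·0.7480^2·0.6637^2 = +0.739395
  k=1: (−1)^3·6.0000/(6)·0.7480^0·0.6637^4 = -0.194078
d^2_{1,-1}(1.4516) = +0.739395 -0.194078 = +0.545317
Phases: e^{-i·(1)·0.0422}=+0.999110-0.042187i, e^{-i·(-1)·1.2964}=+0.270966+0.962589i ⇒ D=+0.169775+0.518215i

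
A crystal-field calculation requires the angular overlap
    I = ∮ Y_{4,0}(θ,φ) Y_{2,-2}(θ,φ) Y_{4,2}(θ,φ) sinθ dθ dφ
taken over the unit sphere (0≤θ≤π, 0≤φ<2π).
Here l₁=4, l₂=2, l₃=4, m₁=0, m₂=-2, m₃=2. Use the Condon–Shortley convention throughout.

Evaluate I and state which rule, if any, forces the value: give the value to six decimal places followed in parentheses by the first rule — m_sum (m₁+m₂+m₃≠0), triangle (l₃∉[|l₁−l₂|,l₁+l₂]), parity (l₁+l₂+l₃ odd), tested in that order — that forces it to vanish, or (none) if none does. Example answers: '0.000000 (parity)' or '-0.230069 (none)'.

Checks pass: Σm=0; 10 even; l₃=4∈[2,6].
(2·4+1)(2·2+1)(2·4+1) = 405
Δ: 2! 6! 2! / 11! → 1/13860
sum: t=0:+1/192 t=1:−1/36 t=2:+1/192 = -5/288
3j²(4 2 4; 0 0 0) = Δ·Π!·Σ² = 20/693  (sign -1)
sum: t=0:+1/192 = 1/192
3j²(4 2 4; 0 -2 2) = Δ·Π!·Σ² = 3/77  (sign +1)
combine: 4πI² = 405·20/693·3/77 = 2700/5929
take √, sign -1: I = -0.19036462
No selection rule forces the value: the integral is nonzero (none).

-0.190365 (none)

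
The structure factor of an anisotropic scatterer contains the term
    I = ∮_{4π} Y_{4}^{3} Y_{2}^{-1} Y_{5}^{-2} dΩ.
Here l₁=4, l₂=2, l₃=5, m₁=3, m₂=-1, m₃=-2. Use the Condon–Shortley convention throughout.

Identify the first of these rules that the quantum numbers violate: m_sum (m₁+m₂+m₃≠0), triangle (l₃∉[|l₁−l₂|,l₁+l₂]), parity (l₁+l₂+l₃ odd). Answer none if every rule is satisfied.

parity

Σmᵢ = 0  ✓
l₃∈[|l₁−l₂|,l₁+l₂]=[2,6], have l₃=5  ✓
Σlᵢ = 11 ⇒ odd  ✗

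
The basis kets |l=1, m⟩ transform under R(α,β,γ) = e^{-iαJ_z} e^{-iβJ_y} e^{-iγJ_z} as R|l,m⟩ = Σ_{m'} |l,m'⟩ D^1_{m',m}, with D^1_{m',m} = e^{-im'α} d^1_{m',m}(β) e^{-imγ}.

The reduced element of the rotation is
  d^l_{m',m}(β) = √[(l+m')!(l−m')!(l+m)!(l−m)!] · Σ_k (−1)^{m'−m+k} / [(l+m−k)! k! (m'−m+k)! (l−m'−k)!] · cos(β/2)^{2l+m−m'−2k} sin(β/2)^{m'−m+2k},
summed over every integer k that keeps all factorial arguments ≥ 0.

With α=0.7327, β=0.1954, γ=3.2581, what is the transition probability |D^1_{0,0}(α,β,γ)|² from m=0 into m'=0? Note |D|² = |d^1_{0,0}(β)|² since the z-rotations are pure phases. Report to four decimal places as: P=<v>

P=0.9623

Split into d^1_{0,0}(β=0.1954) × two z-phases.
c=cos(0.195400/2)=0.995231, s=sin(0.195400/2)=0.097545; N=√[1·1·1·1]=1.000000
k: max(0,(0)−(0))=0 … min(1+(0),1−(0))=1
  k=0: (−1)^0·1.0000/(1)·0.9952^2·0.0975^0 = +0.990485
  k=1: (−1)^1·1.0000/(1)·0.9952^0·0.0975^2 = -0.009515
d^1_{0,0}(0.1954) = +0.990485 -0.009515 = +0.980970
|D^1_{0,0}|² = |d^1_{0,0}(β)|² = (+0.980970)² = 0.962302 (the z-rotation phases have unit modulus)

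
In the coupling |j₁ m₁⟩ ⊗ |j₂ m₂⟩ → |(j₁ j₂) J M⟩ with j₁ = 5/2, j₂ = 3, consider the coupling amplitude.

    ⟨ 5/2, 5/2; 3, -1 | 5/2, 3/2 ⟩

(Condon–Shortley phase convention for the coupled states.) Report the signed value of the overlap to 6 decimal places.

+0.534522

√[6·3!2!3!/9! · 5!0!2!4!4!1!] = √(1152/7)
  +(−1)^0/∏(0,3,0,2,2,1)! = 1/24  (running 1/24)
⟨..|..⟩ = √(1152/7)·(1/24) = +0.534522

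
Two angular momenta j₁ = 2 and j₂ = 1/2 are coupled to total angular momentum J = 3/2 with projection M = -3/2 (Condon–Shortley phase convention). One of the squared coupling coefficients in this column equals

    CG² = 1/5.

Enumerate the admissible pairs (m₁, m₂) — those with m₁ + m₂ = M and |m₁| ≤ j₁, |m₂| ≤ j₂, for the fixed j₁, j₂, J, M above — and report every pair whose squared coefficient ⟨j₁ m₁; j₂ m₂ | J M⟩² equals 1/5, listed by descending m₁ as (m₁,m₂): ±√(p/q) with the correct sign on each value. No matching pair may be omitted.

(-1,-1/2): +√(1/5)

Admissible pairs with m₁+m₂ = M = -3/2: (-2,1/2), (-1,-1/2)
  (m₁,m₂)=(-1,-1/2): CG² = 1/5, CG = +√(1/5)   ← matches the target
  (m₁,m₂)=(-2,1/2): CG² = 4/5, CG = −√(4/5)
Pairs with CG² = 1/5: (-1,-1/2): +√(1/5)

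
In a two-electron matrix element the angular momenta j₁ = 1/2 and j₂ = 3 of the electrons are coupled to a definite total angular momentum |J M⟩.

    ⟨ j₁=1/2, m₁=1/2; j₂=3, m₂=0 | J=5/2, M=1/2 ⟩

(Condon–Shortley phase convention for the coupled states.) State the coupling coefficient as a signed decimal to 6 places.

+√(3/7) = +0.654654

√[6·1!0!5!/7! · 1!0!3!3!3!2!] = √(432/7)
  +(−1)^0/∏(0,1,0,3,0,2)! = 1/12  (running 1/12)
⟨..|..⟩ = √(432/7)·(1/12) = +0.654654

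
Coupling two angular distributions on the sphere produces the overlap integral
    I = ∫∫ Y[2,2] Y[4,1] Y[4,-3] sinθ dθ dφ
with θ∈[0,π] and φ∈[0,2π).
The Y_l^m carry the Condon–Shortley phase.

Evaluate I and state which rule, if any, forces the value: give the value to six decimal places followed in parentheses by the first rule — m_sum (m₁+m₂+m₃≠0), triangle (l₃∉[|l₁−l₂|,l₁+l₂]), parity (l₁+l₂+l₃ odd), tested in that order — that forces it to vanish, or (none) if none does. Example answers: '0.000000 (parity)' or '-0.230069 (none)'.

0.159270 (none)

m-sum 0 ✓  L=10 even ✓  2≤4≤6 ✓
Π(2lᵢ+1) = 5×9×9 = 405
triangle coeff Δ(2,4,4) = 1/13860
Σ_t [0,2]: t=0:+1/192 t=1:−1/36 t=2:+1/192 = -5/288
(3j)²=20/693 [(2 4 4; 0 0 0)], sign=-1
Σ_t [0,0]: t=0:+1/480 = 1/480
(3j)²=3/110 [(2 4 4; 2 1 -3)], sign=-1
⇒ 4πI² = 270/847
I = (+1)√(270/847/(4π)) = 0.15927046
No selection rule forces the value: the integral is nonzero (none).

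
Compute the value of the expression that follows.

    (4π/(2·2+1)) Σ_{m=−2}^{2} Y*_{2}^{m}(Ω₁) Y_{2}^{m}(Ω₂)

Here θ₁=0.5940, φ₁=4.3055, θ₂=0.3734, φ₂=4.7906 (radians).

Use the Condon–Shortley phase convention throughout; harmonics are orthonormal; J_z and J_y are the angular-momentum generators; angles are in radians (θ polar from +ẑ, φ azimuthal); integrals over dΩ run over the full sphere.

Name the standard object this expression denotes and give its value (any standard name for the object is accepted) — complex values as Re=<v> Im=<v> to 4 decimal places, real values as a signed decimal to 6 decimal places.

This sum is the spherical-harmonic addition theorem: it equals the Legendre polynomial P_l(cos γ) of the angle γ between the two directions.
Summing Y*_{l m}(θ₁,φ₁)·Y_{l m}(θ₂,φ₂) over m ∈ [−2, 2]; prefactor 4π/(2·2+1) = 2.513274:
  m=-2: Y*=(-0.083096, 0.087951)  Y=(-0.050773, 0.008007)  product (0.003515, -0.005131)
  m=-1: Y*=(-0.141806, -0.329063)  Y=(0.020501, 0.261592)  product (0.083173, -0.043841)
  m=+0: Y*=(0.334401, -0.000000)  Y=(0.504879, 0.000000)  product (0.168832, 0.000000)
  m=+1: Y*=(0.141806, -0.329063)  Y=(-0.020501, 0.261592)  product (0.083173, 0.043841)
  m=+2: Y*=(-0.083096, -0.087951)  Y=(-0.050773, -0.008007)  product (0.003515, 0.005131)
Σ over m = (0.342207, 0.000000); ×(4π/5) → (0.860061, 0.000000). Real part: 0.860061

Legendre polynomial (addition theorem), +0.860061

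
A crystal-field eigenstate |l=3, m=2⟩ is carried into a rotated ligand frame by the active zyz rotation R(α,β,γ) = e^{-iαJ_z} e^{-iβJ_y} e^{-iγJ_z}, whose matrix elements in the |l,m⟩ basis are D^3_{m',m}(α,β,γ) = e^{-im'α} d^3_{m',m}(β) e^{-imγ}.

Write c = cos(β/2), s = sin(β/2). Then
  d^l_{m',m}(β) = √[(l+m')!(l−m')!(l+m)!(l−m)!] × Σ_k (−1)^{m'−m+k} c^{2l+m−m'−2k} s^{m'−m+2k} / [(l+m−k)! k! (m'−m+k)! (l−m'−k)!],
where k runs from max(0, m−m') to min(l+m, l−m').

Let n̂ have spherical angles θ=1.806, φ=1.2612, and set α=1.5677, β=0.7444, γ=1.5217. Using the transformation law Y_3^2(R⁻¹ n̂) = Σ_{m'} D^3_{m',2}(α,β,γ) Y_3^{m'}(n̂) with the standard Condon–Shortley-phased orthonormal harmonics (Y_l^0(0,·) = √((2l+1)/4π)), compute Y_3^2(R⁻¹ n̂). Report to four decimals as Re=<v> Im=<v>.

Need the full column D^3_{m',2} for m'=−3..3 at α=1.5677, β=0.7444, γ=1.5217.
cos(β/2)=0.931530, sin(β/2)=0.363666
d^3_{-3,2}: single k=5 term ⇒ +0.014514;  D = -0.001289+0.014457i
d^3_{-2,2}: k∈[4..5] ⇒ +0.075888 -0.002313 = +0.073575;  D = +0.073264+0.006759i
d^3_{-1,2}: k∈[3..4] ⇒ +0.245882 -0.018737 = +0.227145;  D = +0.021568-0.226118i
d^3_{0,2}: k∈[2..3] ⇒ +0.545446 -0.083131 = +0.462315;  D = -0.460088-0.045323i
d^3_{1,2}: k∈[1..2] ⇒ +0.806651 -0.245882 = +0.560769;  D = -0.056703+0.557894i
d^3_{2,2}: k∈[0..1] ⇒ +0.653401 -0.497922 = +0.155479;  D = +0.154633+0.016200i
d^3_{3,2}: single k=0 term ⇒ -0.624829;  D = -0.067028+0.621223i
Y_3^{m'}(θ=1.806,φ=1.2612) and Σ D·Y over m':
  (-0.0013+0.0145i)·(-0.3073+0.2298i)  (+0.0733+0.0068i)·(+0.1834+0.1307i)  (+0.0216-0.2261i)·(-0.0698+0.2181i)  (-0.4601-0.0453i)·(+0.2373+0.0000i)  (-0.0567+0.5579i)·(+0.0698+0.2181i)  (+0.1546+0.0162i)·(+0.1834-0.1307i)  (-0.0670+0.6212i)·(+0.3073+0.2298i)
Y_3^2(R⁻¹ n̂) = -0.310200+0.200612i

Re=-0.3102 Im=0.2006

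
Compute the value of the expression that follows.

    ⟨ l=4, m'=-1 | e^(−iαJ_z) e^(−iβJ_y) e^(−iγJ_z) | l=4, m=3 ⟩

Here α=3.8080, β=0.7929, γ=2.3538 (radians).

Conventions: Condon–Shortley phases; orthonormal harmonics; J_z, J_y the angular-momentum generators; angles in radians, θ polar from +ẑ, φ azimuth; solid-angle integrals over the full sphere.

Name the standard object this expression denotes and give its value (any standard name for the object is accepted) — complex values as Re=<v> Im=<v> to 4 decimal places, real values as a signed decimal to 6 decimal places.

This is a Wigner D-matrix element — the rotation-matrix element ⟨l m'| R(α,β,γ) |l m⟩ in the angular-momentum basis.
First d^4_{-1,3}(β=0.7929), then the phase factors e^{-i(-1)α} and e^{-i(3)γ}:
c=cos(0.792900/2)=0.922438, s=sin(0.792900/2)=0.386146; N=√[6·120·5040·1]=1904.940944
Admissible k: 4..5 (factorial args all ≥0)
  k=4: (−1)^0·1904.9409/(144)·0.9224^4·0.3861^4 = +0.212948
  k=5: (−1)^1·1904.9409/(240)·0.9224^2·0.3861^6 = -0.022390
d^4_{-1,3}(0.7929) = +0.212948 -0.022390 = +0.190558
Phases: e^{-i·(-1)·3.8080}=-0.786048-0.618166i, e^{-i·(3)·2.3538}=+0.712168-0.702009i ⇒ D=-0.189368+0.021261i

Wigner D-matrix element, Re=-0.1894 Im=0.0213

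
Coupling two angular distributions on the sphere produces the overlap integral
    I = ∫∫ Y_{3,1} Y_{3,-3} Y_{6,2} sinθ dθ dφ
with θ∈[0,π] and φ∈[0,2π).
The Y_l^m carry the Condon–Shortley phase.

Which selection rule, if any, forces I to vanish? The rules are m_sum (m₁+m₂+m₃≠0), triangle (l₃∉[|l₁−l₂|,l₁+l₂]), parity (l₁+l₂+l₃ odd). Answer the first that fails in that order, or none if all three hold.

azimuthal sum: 1 − 3 + 2 = 0  ✓
0 ≤ 6 ≤ 6 (triangle on l)  ✓
L = 3 + 3 + 6 = 12 (even)  ✓

none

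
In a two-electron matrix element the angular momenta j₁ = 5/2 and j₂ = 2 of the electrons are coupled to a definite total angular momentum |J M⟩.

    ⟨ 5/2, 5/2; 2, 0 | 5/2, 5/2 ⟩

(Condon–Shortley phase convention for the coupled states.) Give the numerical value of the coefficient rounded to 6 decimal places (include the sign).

+√(5/14) ≈ +0.597614

triangle: 2!*3!*2!/8! = 24/40320
(j±m)!: 5!*0!*2!*2!*5!*0! = 57600
prefactor² = (2J+1)*Δ*N² = 1440/7
  k=0: +1/(0!*2!*0!*2!*3!*0!) = 1/24
Σ = 1/24  ⇒  CG² = 1440/7*(1/24)² = 5/14
CG = +√(5/14) = +0.597614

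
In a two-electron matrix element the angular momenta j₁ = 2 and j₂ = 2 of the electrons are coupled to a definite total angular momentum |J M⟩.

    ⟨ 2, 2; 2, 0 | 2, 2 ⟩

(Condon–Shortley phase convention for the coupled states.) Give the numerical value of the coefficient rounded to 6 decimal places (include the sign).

j₁+j₂−J=2  J+j₁−j₂=2  J−j₁+j₂=2  j₁+j₂+J+1=7
(j₁±m₁, j₂±m₂, J±M) = (4,0,2,2,4,0)
P² = 128/7
sum k=0..0:
  [0] +1/8 = 1/8
S = 1/8
C² = P²·S² = 2/7 ; C = +0.534522

+√(2/7) ≈ +0.534522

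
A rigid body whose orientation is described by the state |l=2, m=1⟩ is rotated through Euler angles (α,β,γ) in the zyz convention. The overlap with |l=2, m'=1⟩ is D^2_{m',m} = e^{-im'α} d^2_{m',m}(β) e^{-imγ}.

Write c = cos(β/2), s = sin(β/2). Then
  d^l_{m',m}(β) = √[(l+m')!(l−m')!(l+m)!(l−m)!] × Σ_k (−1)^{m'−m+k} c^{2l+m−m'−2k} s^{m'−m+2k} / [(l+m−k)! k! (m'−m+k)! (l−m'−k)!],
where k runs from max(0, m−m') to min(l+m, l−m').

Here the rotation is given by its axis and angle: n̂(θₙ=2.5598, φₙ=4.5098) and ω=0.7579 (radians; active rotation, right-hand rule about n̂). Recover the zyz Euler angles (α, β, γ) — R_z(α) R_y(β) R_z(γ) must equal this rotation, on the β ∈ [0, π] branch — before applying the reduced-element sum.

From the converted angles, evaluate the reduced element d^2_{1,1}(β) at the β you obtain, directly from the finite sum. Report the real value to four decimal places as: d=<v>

d=0.8002

Axis–angle → zyz. n̂ = (sinθₙcosφₙ, sinθₙsinφₙ, cosθₙ) = (-0.110567, -0.538284, -0.835479), ω = 0.7579.
R = I cosω + sinω [n̂]ₓ + (1−cosω) n̂n̂ᵀ gives
  R = [+0.729627, +0.590597, -0.344730; -0.558016, +0.805591, +0.199102; +0.395301, +0.047095, +0.917344]
β = atan2(√(R₁₃²+R₂₃²), R₃₃) = 0.409440; α = atan2(R₂₃, R₁₃) mod 2π = 2.617838; γ = atan2(R₃₂, −R₃₁) mod 2π = 3.023015
d^2_{1,1}(β=0.4094) via the finite sum:
Half-angle: c=0.979118, s=0.203293. N=√(6·1·6·1)=6.000000
k: max(0,(1)−(1))=0 … min(2+(1),2−(1))=1
  k=0: (−1)^0·6.0000/(6)·0.9791^4·0.2033^0 = +0.919052
  k=1: (−1)^1·6.0000/(2)·0.9791^2·0.2033^2 = -0.118860
d^2_{1,1}(0.4094) = +0.919052 -0.118860 = +0.800191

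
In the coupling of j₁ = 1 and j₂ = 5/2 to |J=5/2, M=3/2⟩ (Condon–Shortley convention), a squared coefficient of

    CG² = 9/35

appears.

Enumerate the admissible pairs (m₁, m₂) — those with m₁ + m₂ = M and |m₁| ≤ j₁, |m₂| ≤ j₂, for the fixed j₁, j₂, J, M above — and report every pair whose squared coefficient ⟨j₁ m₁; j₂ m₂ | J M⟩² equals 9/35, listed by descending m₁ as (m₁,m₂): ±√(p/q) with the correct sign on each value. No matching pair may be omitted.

(0,3/2): −√(9/35)

Admissible pairs with m₁+m₂ = M = 3/2: (-1,5/2), (0,3/2), (1,1/2)
  (m₁,m₂)=(1,1/2): CG² = 16/35, CG = +√(16/35)
  (m₁,m₂)=(0,3/2): CG² = 9/35, CG = −√(9/35)   ← matches the target
  (m₁,m₂)=(-1,5/2): CG² = 2/7, CG = −√(2/7)
Pairs with CG² = 9/35: (0,3/2): −√(9/35)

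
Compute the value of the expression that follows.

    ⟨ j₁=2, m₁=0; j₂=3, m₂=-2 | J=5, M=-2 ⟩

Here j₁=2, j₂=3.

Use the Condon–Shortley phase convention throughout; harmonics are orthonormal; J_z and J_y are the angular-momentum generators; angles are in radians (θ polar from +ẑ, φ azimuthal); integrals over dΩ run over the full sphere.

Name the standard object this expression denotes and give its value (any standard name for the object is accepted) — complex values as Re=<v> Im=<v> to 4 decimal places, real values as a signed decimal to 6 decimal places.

This is a Clebsch–Gordan (vector-coupling) coefficient.
j₁+j₂−J=0  J+j₁−j₂=4  J−j₁+j₂=6  j₁+j₂+J+1=11
(j₁±m₁, j₂±m₂, J±M) = (2,2,1,5,3,7)
P² = 69120
sum k=0..0:
  [0] +1/480 = 1/480
S = 1/480
C² = P²·S² = 3/10 ; C = +0.547723

Clebsch–Gordan coefficient, +√(3/10) ≈ +0.547723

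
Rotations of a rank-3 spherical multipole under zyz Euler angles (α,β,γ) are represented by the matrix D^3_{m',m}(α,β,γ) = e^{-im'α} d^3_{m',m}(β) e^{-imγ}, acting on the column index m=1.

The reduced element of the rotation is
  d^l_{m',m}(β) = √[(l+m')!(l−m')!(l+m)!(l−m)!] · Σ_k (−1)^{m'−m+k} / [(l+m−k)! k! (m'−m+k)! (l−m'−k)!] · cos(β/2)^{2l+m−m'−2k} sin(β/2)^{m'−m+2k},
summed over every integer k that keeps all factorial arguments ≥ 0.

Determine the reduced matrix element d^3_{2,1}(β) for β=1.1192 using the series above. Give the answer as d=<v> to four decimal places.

d=-0.1580

d^3_{2,1}(β=1.1192) via the finite sum:
With c≡cos(β/2)=0.847468 and s≡sin(β/2)=0.530847, N=[120·1·24·2]^{1/2}=75.894664
The bounds max(0,m−m')=0 and min(l+m,l−m')=1 give 2 terms
  k=0: (−1)^1·75.8947/(24)·0.8475^5·0.5308^1 = -0.733812
  k=1: (−1)^2·75.8947/(12)·0.8475^3·0.5308^3 = +0.575848
d^3_{2,1}(1.1192) = -0.733812 +0.575848 = -0.157964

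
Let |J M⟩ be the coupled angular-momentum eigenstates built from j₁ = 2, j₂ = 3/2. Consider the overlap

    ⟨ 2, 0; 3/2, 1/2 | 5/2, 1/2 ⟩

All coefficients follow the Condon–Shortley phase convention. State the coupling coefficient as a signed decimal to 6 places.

j₁+j₂−J=1  J+j₁−j₂=3  J−j₁+j₂=2  j₁+j₂+J+1=7
(j₁±m₁, j₂±m₂, J±M) = (2,2,2,1,3,2)
P² = 48/35
sum k=0..1:
  [0] +1/4 = 1/4
  [1] −1/2 = -1/2
S = -1/4
C² = P²·S² = 3/35 ; C = -0.292770

−√(3/35) ≈ -0.292770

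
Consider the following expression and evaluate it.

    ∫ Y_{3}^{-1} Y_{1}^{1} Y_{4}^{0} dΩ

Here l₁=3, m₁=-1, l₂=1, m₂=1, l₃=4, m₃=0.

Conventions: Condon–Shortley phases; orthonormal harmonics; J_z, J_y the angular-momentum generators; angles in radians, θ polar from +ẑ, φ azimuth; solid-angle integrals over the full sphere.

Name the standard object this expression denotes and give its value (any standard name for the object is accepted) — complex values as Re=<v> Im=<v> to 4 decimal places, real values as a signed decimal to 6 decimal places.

This is a Gaunt coefficient — the integral of a triple product of spherical harmonics over the sphere.
Checks pass: Σm=0; 8 even; l₃=4∈[2,4].
(2·3+1)(2·1+1)(2·4+1) = 189
Δ: 0! 6! 2! / 9! → 1/252
sum: t=0:+1/36 = 1/36
3j²(3 1 4; 0 0 0) = Δ·Π!·Σ² = 4/63  (sign +1)
sum: t=0:+1/96 = 1/96
3j²(3 1 4; -1 1 0) = Δ·Π!·Σ² = 1/42  (sign +1)
combine: 4πI² = 189·4/63·1/42 = 2/7
take √, sign +1: I = 0.15078601

Gaunt coefficient, +0.150786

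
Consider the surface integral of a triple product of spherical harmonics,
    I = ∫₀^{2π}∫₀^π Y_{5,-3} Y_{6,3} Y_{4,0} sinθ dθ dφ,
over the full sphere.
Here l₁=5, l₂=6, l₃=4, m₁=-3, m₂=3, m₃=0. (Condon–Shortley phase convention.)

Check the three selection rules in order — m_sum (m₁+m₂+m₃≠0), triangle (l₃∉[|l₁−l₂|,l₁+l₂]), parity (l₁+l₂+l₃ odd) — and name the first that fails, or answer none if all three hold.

parity

Σmᵢ = 0  ✓
l₃∈[|l₁−l₂|,l₁+l₂]=[1,11], have l₃=4  ✓
Σlᵢ = 15 ⇒ odd  ✗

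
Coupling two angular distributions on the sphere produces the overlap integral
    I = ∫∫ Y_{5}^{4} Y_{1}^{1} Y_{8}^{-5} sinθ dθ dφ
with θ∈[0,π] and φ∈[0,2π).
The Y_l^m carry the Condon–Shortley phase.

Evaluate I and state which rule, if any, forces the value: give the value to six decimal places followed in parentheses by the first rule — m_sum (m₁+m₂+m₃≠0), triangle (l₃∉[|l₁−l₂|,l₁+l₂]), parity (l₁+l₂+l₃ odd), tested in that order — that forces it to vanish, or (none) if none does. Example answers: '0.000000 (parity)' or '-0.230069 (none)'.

|5−1|≤8≤5+1 violated ⇒ I = 0

0.000000 (triangle)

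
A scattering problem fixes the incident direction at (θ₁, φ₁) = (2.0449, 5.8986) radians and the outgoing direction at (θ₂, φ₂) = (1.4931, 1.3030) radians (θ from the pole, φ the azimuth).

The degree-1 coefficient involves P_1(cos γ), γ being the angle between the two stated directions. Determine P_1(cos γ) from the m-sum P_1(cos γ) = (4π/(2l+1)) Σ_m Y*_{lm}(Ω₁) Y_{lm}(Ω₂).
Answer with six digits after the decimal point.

-0.138795

Expand P_1 via completeness: Σ_{m} conj(Y_{1,m}) at Ω₁ times Y_{1,m} at Ω₂ —
  [-1]  conj(Y_{1,-1})(Ω₁) = +0.284934-0.115324i ; Y_{1,-1}(Ω₂) = +0.091144-0.332174i ; Δ = -0.012338-0.105159i
  [+0]  conj(Y_{1,0})(Ω₁) = -0.223067-0.000000i ; Y_{1,0}(Ω₂) = +0.037924+0.000000i ; Δ = -0.008460-0.000000i
  [+1]  conj(Y_{1,1})(Ω₁) = -0.284934-0.115324i ; Y_{1,1}(Ω₂) = -0.091144-0.332174i ; Δ = -0.012338+0.105159i
Σ over m = -0.033135+0.000000i; ×(4π/3) → -0.138795+0.000000i. Real part: -0.138795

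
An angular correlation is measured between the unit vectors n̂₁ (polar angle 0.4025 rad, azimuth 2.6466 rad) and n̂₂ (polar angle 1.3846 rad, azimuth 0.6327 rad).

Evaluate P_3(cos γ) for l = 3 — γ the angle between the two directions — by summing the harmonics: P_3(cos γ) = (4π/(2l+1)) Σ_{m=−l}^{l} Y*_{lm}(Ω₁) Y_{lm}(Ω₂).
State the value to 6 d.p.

-0.007924

Summing Y*_{l m}(θ₁,φ₁)·Y_{l m}(θ₂,φ₂) over m ∈ [−3, 3]; prefactor 4π/(2·3+1) = 1.795196:
  term(m=-3) = 0.00964 - 0.00237j   from Y*(Ω₁)=-0.00215 + 0.02499j, Y(Ω₂)=-0.12730 - 0.37494j
  term(m=-2) = -0.01667 - 0.02042j   from Y*(Ω₁)=0.07917 - 0.12063j, Y(Ω₂)=0.05494 - 0.17425j
  term(m=-1) = 0.04618 - 0.09730j   from Y*(Ω₁)=-0.36013 + 0.19441j, Y(Ω₂)=-0.21223 + 0.15562j
  term(m=+0) = -0.08271 + 0.00000j   from Y*(Ω₁)=0.42328 + 0.00000j, Y(Ω₂)=-0.19541 + 0.00000j
  term(m=+1) = 0.04618 + 0.09730j   from Y*(Ω₁)=0.36013 + 0.19441j, Y(Ω₂)=0.21223 + 0.15562j
  term(m=+2) = -0.01667 + 0.02042j   from Y*(Ω₁)=0.07917 + 0.12063j, Y(Ω₂)=0.05494 + 0.17425j
  term(m=+3) = 0.00964 + 0.00237j   from Y*(Ω₁)=0.00215 + 0.02499j, Y(Ω₂)=0.12730 - 0.37494j
Accumulated sum -0.00441 - 0.00000j; after 4π/(2l+1) scaling, -0.00792 - 0.00000j ⇒ P_3 = -0.007924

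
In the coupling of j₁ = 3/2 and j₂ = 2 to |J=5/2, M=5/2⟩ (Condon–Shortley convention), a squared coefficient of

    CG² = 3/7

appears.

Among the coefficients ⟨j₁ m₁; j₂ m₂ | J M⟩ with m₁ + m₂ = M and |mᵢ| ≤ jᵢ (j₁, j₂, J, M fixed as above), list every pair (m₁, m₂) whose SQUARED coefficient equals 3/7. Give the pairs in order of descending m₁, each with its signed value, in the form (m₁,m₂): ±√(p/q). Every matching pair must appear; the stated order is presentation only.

(3/2,1): +√(3/7)

Admissible pairs with m₁+m₂ = M = 5/2: (1/2,2), (3/2,1)
  (m₁,m₂)=(3/2,1): CG² = 3/7, CG = +√(3/7)   ← matches the target
  (m₁,m₂)=(1/2,2): CG² = 4/7, CG = −√(4/7)
Pairs with CG² = 3/7: (3/2,1): +√(3/7)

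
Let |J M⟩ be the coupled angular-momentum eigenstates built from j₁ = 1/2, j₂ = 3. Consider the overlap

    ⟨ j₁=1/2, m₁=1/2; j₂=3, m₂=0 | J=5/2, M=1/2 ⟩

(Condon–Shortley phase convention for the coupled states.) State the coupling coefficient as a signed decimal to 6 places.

j₁+j₂−J=1  J+j₁−j₂=0  J−j₁+j₂=5  j₁+j₂+J+1=7
(j₁±m₁, j₂±m₂, J±M) = (1,0,3,3,3,2)
P² = 432/7
sum k=0..0:
  [0] +1/12 = 1/12
S = 1/12
C² = P²·S² = 3/7 ; C = +0.654654

+√(3/7) ≈ +0.654654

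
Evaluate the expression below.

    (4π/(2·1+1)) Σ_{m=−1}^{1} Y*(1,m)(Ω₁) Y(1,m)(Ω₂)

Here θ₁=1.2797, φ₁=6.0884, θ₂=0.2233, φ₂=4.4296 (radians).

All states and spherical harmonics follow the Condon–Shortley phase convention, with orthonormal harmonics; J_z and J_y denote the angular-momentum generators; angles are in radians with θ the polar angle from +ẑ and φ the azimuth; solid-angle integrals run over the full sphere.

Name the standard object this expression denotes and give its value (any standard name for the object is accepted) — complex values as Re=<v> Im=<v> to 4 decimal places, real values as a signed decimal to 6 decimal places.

This sum is the spherical-harmonic addition theorem: it equals the Legendre polynomial P_l(cos γ) of the angle γ between the two directions.
Addition theorem: P_1(cos γ) = (4π/3) Σ_m Y*_{lm}(Ω₁) Y_{lm}(Ω₂), m = −1…1:
  m=-1: (0.324700, -0.064059) × (-0.021349, 0.073470) = (-0.002226, 0.025223)  (running Σ = (-0.002226, 0.025223))
  m=0: (0.140230, -0.000000) × (0.476471, 0.000000) = (0.066816, 0.000000)  (running Σ = (0.064590, 0.025223))
  m=1: (-0.324700, -0.064059) × (0.021349, 0.073470) = (-0.002226, -0.025223)  (running Σ = (0.062365, 0.000000))
Total Σ_m = (0.062365, 0.000000). Multiply by 4.188790: (0.261233, 0.000000). P_1(cos γ) = 0.261233

Legendre polynomial (addition theorem), +0.261233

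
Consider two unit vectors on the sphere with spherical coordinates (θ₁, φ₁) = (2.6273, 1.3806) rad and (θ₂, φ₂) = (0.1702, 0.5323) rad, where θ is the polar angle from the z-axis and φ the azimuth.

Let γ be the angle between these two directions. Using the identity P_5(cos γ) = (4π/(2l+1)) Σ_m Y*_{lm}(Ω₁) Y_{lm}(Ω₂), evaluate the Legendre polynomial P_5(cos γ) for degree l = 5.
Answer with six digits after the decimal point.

Summing Y*_{l m}(θ₁,φ₁)·Y_{l m}(θ₂,φ₂) over m ∈ [−5, 5]; prefactor 4π/(2·5+1) = 1.142397:
  m=-5: Y*=(0.010882, 0.007766)  Y=(-0.000057, -0.000030)  product (-0.000000, -0.000001)
  m=-4: Y*=(-0.054196, 0.051592)  Y=(-0.000631, -0.001010)  product (0.000086, 0.000022)
  m=-3: Y*=(-0.129499, -0.201774)  Y=(-0.000340, -0.013010)  product (-0.002581, 0.001753)
  m=-2: Y*=(0.422390, -0.168900)  Y=(0.044468, -0.080213)  product (0.005235, -0.041392)
  m=-1: Y*=(0.073097, 0.379681)  Y=(0.337206, -0.198618)  product (0.100060, 0.113512)
  m=+0: Y*=(0.189599, -0.000000)  Y=(0.742882, 0.000000)  product (0.140850, 0.000000)
  m=+1: Y*=(-0.073097, 0.379681)  Y=(-0.337206, -0.198618)  product (0.100060, -0.113512)
  m=+2: Y*=(0.422390, 0.168900)  Y=(0.044468, 0.080213)  product (0.005235, 0.041392)
  m=+3: Y*=(0.129499, -0.201774)  Y=(0.000340, -0.013010)  product (-0.002581, -0.001753)
  m=+4: Y*=(-0.054196, -0.051592)  Y=(-0.000631, 0.001010)  product (0.000086, -0.000022)
  m=+5: Y*=(-0.010882, 0.007766)  Y=(0.000057, -0.000030)  product (-0.000000, 0.000001)
Total Σ_m = (0.346450, -0.000000). Multiply by 1.142397: (0.395783, -0.000000). P_5(cos γ) = 0.395783

0.395783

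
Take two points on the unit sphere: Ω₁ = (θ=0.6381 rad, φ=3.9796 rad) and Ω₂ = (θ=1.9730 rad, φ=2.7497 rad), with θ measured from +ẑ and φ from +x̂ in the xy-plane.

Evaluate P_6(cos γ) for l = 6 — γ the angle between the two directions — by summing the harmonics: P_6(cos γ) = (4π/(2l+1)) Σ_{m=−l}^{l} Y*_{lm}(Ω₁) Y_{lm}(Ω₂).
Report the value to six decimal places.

-0.205355

Term-by-term m-sum for l=6 (normalisation 4π/13 = 0.966644):
  [-6]  conj(Y_{6,-6})(Ω₁) = +0.006699-0.020514i ; Y_{6,-6}(Ω₂) = -0.206391+0.208398i ; Δ = +0.002892+0.005630i
  [-5]  conj(Y_{6,-5})(Ω₁) = +0.050294+0.087363i ; Y_{6,-5}(Ω₂) = -0.163790+0.399978i ; Δ = -0.043181+0.005807i
  [-4]  conj(Y_{6,-4})(Ω₁) = -0.267825-0.057207i ; Y_{6,-4}(Ω₂) = +0.000566+0.175373i ; Δ = +0.009881-0.047002i
  [-3]  conj(Y_{6,-3})(Ω₁) = +0.366735-0.266030i ; Y_{6,-3}(Ω₂) = -0.100526-0.241040i ; Δ = -0.100990-0.061655i
  [-2]  conj(Y_{6,-2})(Ω₁) = -0.037906+0.358931i ; Y_{6,-2}(Ω₂) = -0.192069-0.191451i ; Δ = +0.075998-0.061682i
  [-1]  conj(Y_{6,-1})(Ω₁) = +0.081614+0.090687i ; Y_{6,-1}(Ω₂) = +0.161546+0.066762i ; Δ = +0.007130+0.020099i
  [+0]  conj(Y_{6,0})(Ω₁) = -0.402999-0.000000i ; Y_{6,0}(Ω₂) = +0.287602+0.000000i ; Δ = -0.115903-0.000000i
  [+1]  conj(Y_{6,1})(Ω₁) = -0.081614+0.090687i ; Y_{6,1}(Ω₂) = -0.161546+0.066762i ; Δ = +0.007130-0.020099i
  [+2]  conj(Y_{6,2})(Ω₁) = -0.037906-0.358931i ; Y_{6,2}(Ω₂) = -0.192069+0.191451i ; Δ = +0.075998+0.061682i
  [+3]  conj(Y_{6,3})(Ω₁) = -0.366735-0.266030i ; Y_{6,3}(Ω₂) = +0.100526-0.241040i ; Δ = -0.100990+0.061655i
  [+4]  conj(Y_{6,4})(Ω₁) = -0.267825+0.057207i ; Y_{6,4}(Ω₂) = +0.000566-0.175373i ; Δ = +0.009881+0.047002i
  [+5]  conj(Y_{6,5})(Ω₁) = -0.050294+0.087363i ; Y_{6,5}(Ω₂) = +0.163790+0.399978i ; Δ = -0.043181-0.005807i
  [+6]  conj(Y_{6,6})(Ω₁) = +0.006699+0.020514i ; Y_{6,6}(Ω₂) = -0.206391-0.208398i ; Δ = +0.002892-0.005630i
Total Σ_m = -0.212441+0.000000i. Multiply by 0.966644: -0.205355+0.000000i. P_6(cos γ) = -0.205355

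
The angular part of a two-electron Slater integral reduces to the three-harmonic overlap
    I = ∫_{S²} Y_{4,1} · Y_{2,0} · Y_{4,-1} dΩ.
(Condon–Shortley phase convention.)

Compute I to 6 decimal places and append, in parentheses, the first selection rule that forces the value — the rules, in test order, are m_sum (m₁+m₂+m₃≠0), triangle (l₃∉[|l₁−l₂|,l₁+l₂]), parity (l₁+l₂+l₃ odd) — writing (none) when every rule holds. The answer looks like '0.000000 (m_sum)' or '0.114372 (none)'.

-0.139264 (none)

m-sum 0 ✓  L=10 even ✓  2≤4≤6 ✓
Π(2lᵢ+1) = 9×5×9 = 405
triangle coeff Δ(4,2,4) = 1/13860
Σ_t [0,2]: t=0:+1/192 t=1:−1/36 t=2:+1/192 = -5/288
(3j)²=20/693 [(4 2 4; 0 0 0)], sign=-1
Σ_t [0,2]: t=0:+1/144 t=1:−1/48 t=2:+1/480 = -17/1440
(3j)²=289/13860 [(4 2 4; 1 0 -1)], sign=+1
⇒ 4πI² = 1445/5929
I = (-1)√(1445/5929/(4π)) = -0.13926381
No selection rule forces the value: the integral is nonzero (none).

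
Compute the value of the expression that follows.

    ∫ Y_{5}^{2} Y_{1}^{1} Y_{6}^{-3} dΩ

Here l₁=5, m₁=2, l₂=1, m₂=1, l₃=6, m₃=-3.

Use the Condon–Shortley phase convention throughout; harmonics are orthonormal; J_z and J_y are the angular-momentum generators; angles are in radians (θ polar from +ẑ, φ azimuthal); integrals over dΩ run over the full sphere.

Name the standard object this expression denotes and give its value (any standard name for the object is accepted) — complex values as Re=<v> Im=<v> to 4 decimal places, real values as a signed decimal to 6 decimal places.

Gaunt coefficient, -0.245154

This is a Gaunt coefficient — the integral of a triple product of spherical harmonics over the sphere.
m-sum 0 ✓  L=12 even ✓  4≤6≤6 ✓
Π(2lᵢ+1) = 11×3×13 = 429
triangle coeff Δ(5,1,6) = 1/858
Σ_t [0,0]: t=0:+1/14400 = 1/14400
(3j)²=6/143 [(5 1 6; 0 0 0)], sign=+1
Σ_t [0,0]: t=0:+1/60480 = 1/60480
(3j)²=6/143 [(5 1 6; 2 1 -3)], sign=-1
⇒ 4πI² = 108/143
I = (-1)√(108/143/(4π)) = -0.24515397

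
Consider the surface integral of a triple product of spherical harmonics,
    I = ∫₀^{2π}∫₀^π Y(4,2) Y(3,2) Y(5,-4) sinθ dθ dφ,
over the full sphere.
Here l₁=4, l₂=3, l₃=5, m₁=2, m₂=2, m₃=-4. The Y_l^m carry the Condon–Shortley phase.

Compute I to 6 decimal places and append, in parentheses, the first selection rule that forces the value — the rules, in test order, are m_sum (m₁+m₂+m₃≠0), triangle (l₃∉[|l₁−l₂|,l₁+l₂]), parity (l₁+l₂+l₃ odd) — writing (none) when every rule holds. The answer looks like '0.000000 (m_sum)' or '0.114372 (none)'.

Checks pass: Σm=0; 12 even; l₃=5∈[1,7].
(2·4+1)(2·3+1)(2·5+1) = 693
Δ: 2! 6! 4! / 13! → 1/180180
sum: t=0:+1/576 t=1:−1/144 t=2:+1/576 = -1/288
3j²(4 3 5; 0 0 0) = Δ·Π!·Σ² = 20/1001  (sign +1)
sum: t=1:−1/2880 t=2:+1/8640 = -1/4320
3j²(4 3 5; 2 2 -4) = Δ·Π!·Σ² = 8/429  (sign +1)
combine: 4πI² = 693·20/1001·8/429 = 480/1859
take √, sign +1: I = 0.14334284
No selection rule forces the value: the integral is nonzero (none).

0.143343 (none)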